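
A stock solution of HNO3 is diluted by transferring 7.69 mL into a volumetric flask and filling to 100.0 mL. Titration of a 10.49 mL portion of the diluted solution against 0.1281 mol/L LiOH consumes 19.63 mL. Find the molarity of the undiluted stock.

3.12 M

n(LiOH) = 0.1281 x 0.01963 = 0.002515 mol.
n(HNO3) in the aliquot = 0.002515 mol.
[diluted HNO3] = 0.002515 / 0.01049 = 0.2397 M.
Dilution factor = 100.0/7.690 = 13.00, so [stock] = 0.2397 x 13.00 = 3.12 M.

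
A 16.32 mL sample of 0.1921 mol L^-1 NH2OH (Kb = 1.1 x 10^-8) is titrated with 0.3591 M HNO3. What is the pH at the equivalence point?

n(NH2OH) = 0.1921 x 0.01632 = 0.003135 mol; V(HNO3) at equivalence = 0.003135/0.3591 = 0.008730 L.
At equivalence the base is fully converted to NH3OH+; total volume = 0.02505 L, so [NH3OH+] = 0.003135/0.02505 = 0.1252 M.
Ka(NH3OH+) = Kw/Kb = 1.0e-14 / 1.1 x 10^-8 = 9.09e-7.
[H^+] = sqrt(Ka x [NH3OH+]) = sqrt(9.09e-7 x 0.1252) = 0.000337 M.
pH = -log(0.000337) = 3.47.

3.47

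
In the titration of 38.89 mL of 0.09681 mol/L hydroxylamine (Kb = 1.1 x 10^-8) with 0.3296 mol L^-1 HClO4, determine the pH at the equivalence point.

n(NH2OH) = 0.09681 x 0.03889 = 0.003765 mol; V(HClO4) at equivalence = 0.003765/0.3296 = 0.01142 L.
At equivalence the base is fully converted to NH3OH+; total volume = 0.05031 L, so [NH3OH+] = 0.003765/0.05031 = 0.07483 M.
Ka(NH3OH+) = Kw/Kb = 1.0e-14 / 1.1 x 10^-8 = 9.09e-7.
[H^+] = sqrt(Ka x [NH3OH+]) = sqrt(9.09e-7 x 0.07483) = 0.000261 M.
pH = -log(0.000261) = 3.58.

3.58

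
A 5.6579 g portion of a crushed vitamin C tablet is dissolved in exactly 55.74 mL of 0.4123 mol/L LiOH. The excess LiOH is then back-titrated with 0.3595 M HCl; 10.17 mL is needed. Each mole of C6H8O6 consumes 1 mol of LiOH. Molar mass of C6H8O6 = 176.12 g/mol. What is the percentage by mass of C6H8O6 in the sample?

60.2%

Total n(LiOH) added = 0.4123 x 0.05574 = 0.02298 mol.
n(HCl) used = 0.3595 x 0.01017 = 0.003656 mol, which equals the excess n(LiOH).
So n(LiOH) consumed by the sample = 0.02298 - 0.003656 = 0.01933 mol.
n(C6H8O6) = 0.01933 / 1 = 0.01933 mol.
mass C6H8O6 = 0.01933 x 176.12 = 3.404 g, so %C6H8O6 = 3.404/5.6579 x 100 = 60.2%.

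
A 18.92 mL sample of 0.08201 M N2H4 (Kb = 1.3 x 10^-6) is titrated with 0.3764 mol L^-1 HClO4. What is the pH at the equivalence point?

4.64

n(N2H4) = 0.08201 x 0.01892 = 0.001552 mol; V(HClO4) at equivalence = 0.001552/0.3764 = 0.004122 L.
At equivalence the base is fully converted to N2H5+; total volume = 0.02304 L, so [N2H5+] = 0.001552/0.02304 = 0.06734 M.
Ka(N2H5+) = Kw/Kb = 1.0e-14 / 1.3 x 10^-6 = 7.69e-9.
[H^+] = sqrt(Ka x [N2H5+]) = sqrt(7.69e-9 x 0.06734) = 2.28e-5 M.
pH = -log(2.28e-5) = 4.64.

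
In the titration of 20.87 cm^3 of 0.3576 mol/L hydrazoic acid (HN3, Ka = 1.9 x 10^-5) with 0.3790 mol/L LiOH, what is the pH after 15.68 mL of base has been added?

Initial n(HN3) = 0.3576 x 0.02087 = 0.007463 mol.
n(LiOH) added = 0.3790 x 0.01568 = 0.005943 mol, converting that many moles of HN3 to N3-.
Remaining n(HN3) = 0.001520 mol; n(N3-) = 0.005943 mol.
By Henderson-Hasselbalch, pH = pKa + log([A^-]/[HA]) = 4.72 + log(0.005943/0.001520) = 4.72 + (+0.59) = 5.31.

5.31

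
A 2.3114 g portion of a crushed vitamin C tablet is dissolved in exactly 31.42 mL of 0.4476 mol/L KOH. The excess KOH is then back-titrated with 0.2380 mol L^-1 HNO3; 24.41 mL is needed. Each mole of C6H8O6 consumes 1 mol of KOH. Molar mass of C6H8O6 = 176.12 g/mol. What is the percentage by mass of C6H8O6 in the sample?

Total n(KOH) added = 0.4476 x 0.03142 = 0.01406 mol.
n(HNO3) used = 0.2380 x 0.02441 = 0.005810 mol, which equals the excess n(KOH).
So n(KOH) consumed by the sample = 0.01406 - 0.005810 = 0.008254 mol.
n(C6H8O6) = 0.008254 / 1 = 0.008254 mol.
mass C6H8O6 = 0.008254 x 176.12 = 1.454 g, so %C6H8O6 = 1.454/2.3114 x 100 = 62.9%.

62.9%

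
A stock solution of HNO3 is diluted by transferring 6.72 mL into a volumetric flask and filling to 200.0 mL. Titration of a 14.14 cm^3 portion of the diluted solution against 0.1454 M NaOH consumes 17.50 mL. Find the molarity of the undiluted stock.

5.36 M

n(NaOH) = 0.1454 x 0.01750 = 0.002545 mol.
n(HNO3) in the aliquot = 0.002545 mol.
[diluted HNO3] = 0.002545 / 0.01414 = 0.1800 M.
Dilution factor = 200.0/6.720 = 29.76, so [stock] = 0.1800 x 29.76 = 5.36 M.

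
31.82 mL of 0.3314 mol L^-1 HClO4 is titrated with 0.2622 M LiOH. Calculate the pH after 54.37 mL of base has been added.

n(acid) = 0.3314 x 0.03182 = 0.01055 mol; n(LiOH) added = 0.2622 x 0.05437 = 0.01426 mol.
Base is in excess by 0.01426 - 0.01055 = 0.003711 mol in a total volume of 0.08619 L.
[OH^-] = 0.003711/0.08619 = 0.04305 M, so pOH = 1.37 and pH = 14.00 - 1.37 = 12.63.

12.63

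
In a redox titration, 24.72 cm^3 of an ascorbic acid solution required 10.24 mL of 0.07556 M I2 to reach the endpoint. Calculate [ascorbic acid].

n(I2) = 0.07556 x 0.01024 = 0.0007737 mol.
From the balanced equation, 1 mol I2 reacts with 1 mol ascorbic acid, so n(ascorbic acid) = 0.0007737 x 1/1 = 0.0007737 mol.
[ascorbic acid] = 0.0007737 / 0.02472 L = 0.0313 M.

0.0313 M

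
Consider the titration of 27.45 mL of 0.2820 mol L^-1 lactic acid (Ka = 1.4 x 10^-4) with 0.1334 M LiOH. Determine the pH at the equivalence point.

n(HC3H5O3) = 0.2820 x 0.02745 = 0.007741 mol; V(LiOH) at equivalence = 0.007741/0.1334 = 0.05803 L.
At equivalence all the acid is converted to C3H5O3-; total volume = 0.02745 + 0.05803 = 0.08548 L, so [C3H5O3-] = 0.007741/0.08548 = 0.09056 M.
Kb = Kw/Ka = 1.0e-14 / 1.4 x 10^-4 = 7.14e-11.
[OH^-] = sqrt(Kb x [C3H5O3-]) = sqrt(7.14e-11 x 0.09056) = 2.54e-6 M.
pOH = 5.59, so pH = 14.00 - 5.59 = 8.41.

8.41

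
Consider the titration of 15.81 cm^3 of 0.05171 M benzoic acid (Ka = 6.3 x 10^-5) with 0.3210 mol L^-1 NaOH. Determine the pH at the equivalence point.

n(C6H5COOH) = 0.05171 x 0.01581 = 0.0008175 mol; V(NaOH) at equivalence = 0.0008175/0.3210 = 0.002547 L.
At equivalence all the acid is converted to C6H5COO-; total volume = 0.01581 + 0.002547 = 0.01836 L, so [C6H5COO-] = 0.0008175/0.01836 = 0.04454 M.
Kb = Kw/Ka = 1.0e-14 / 6.3 x 10^-5 = 1.59e-10.
[OH^-] = sqrt(Kb x [C6H5COO-]) = sqrt(1.59e-10 x 0.04454) = 2.66e-6 M.
pOH = 5.58, so pH = 14.00 - 5.58 = 8.42.

8.42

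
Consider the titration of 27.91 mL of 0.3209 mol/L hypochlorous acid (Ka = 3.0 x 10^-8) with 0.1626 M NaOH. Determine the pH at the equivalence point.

n(HClO) = 0.3209 x 0.02791 = 0.008956 mol; V(NaOH) at equivalence = 0.008956/0.1626 = 0.05508 L.
At equivalence all the acid is converted to ClO-; total volume = 0.02791 + 0.05508 = 0.08299 L, so [ClO-] = 0.008956/0.08299 = 0.1079 M.
Kb = Kw/Ka = 1.0e-14 / 3.0 x 10^-8 = 3.33e-7.
[OH^-] = sqrt(Kb x [ClO-]) = sqrt(3.33e-7 x 0.1079) = 0.000190 M.
pOH = 3.72, so pH = 14.00 - 3.72 = 10.28.

10.28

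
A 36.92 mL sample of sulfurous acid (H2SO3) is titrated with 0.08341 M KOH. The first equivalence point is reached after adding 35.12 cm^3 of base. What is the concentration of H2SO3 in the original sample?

0.0793 M

n(KOH) = 0.08341 x 0.03512 = 0.002929 mol.
At the first equivalence point, 1 mol OH^- react per mol H2SO3, so n(H2SO3) = 0.002929 / 1 = 0.002929 mol.
[H2SO3] = 0.002929 / 0.03692 L = 0.0793 M.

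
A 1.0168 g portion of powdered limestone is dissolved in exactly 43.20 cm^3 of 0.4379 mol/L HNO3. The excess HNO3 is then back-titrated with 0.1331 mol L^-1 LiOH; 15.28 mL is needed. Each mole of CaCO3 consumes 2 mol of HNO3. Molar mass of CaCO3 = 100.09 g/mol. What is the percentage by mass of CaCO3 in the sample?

Total n(HNO3) added = 0.4379 x 0.04320 = 0.01892 mol.
n(LiOH) used = 0.1331 x 0.01528 = 0.002034 mol, which equals the excess n(HNO3).
So n(HNO3) consumed by the sample = 0.01892 - 0.002034 = 0.01688 mol.
n(CaCO3) = 0.01688 / 2 = 0.008442 mol.
mass CaCO3 = 0.008442 x 100.09 = 0.8449 g, so %CaCO3 = 0.8449/1.0168 x 100 = 83.1%.

83.1%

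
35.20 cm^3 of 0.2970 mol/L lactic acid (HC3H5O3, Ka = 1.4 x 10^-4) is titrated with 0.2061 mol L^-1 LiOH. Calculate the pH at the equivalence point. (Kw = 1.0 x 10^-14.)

8.47

n(HC3H5O3) = 0.2970 x 0.03520 = 0.01045 mol; V(LiOH) at equivalence = 0.01045/0.2061 = 0.05072 L.
At equivalence all the acid is converted to C3H5O3-; total volume = 0.03520 + 0.05072 = 0.08592 L, so [C3H5O3-] = 0.01045/0.08592 = 0.1217 M.
Kb = Kw/Ka = 1.0e-14 / 1.4 x 10^-4 = 7.14e-11.
[OH^-] = sqrt(Kb x [C3H5O3-]) = sqrt(7.14e-11 x 0.1217) = 2.95e-6 M.
pOH = 5.53, so pH = 14.00 - 5.53 = 8.47.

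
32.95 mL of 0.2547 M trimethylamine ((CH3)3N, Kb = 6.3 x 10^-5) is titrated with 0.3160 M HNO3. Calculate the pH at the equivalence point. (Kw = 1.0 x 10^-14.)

5.33

n((CH3)3N) = 0.2547 x 0.03295 = 0.008392 mol; V(HNO3) at equivalence = 0.008392/0.3160 = 0.02656 L.
At equivalence the base is fully converted to (CH3)3NH+; total volume = 0.05951 L, so [(CH3)3NH+] = 0.008392/0.05951 = 0.1410 M.
Ka((CH3)3NH+) = Kw/Kb = 1.0e-14 / 6.3 x 10^-5 = 1.59e-10.
[H^+] = sqrt(Ka x [(CH3)3NH+]) = sqrt(1.59e-10 x 0.1410) = 4.73e-6 M.
pH = -log(4.73e-6) = 5.33.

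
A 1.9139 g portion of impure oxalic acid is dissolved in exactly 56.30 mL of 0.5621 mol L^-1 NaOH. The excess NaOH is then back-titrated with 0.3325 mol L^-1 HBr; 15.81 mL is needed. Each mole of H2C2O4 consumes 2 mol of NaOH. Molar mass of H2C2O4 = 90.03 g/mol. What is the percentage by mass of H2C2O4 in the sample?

62.1%

Total n(NaOH) added = 0.5621 x 0.05630 = 0.03165 mol.
n(HBr) used = 0.3325 x 0.01581 = 0.005257 mol, which equals the excess n(NaOH).
So n(NaOH) consumed by the sample = 0.03165 - 0.005257 = 0.02639 mol.
n(H2C2O4) = 0.02639 / 2 = 0.01319 mol.
mass H2C2O4 = 0.01319 x 90.03 = 1.188 g, so %H2C2O4 = 1.188/1.9139 x 100 = 62.1%.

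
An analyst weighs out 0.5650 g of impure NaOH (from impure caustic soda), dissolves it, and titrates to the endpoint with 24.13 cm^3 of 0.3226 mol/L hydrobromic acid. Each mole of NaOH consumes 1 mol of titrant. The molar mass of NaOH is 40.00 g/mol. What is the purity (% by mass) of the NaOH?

55.1%

n(HBr) = 0.3226 x 0.02413 = 0.007784 mol.
n(NaOH) = 0.007784 / 1 = 0.007784 mol.
mass of NaOH = 0.007784 x 40.00 = 0.3114 g.
% purity = 0.3114 / 0.5650 x 100 = 55.1%.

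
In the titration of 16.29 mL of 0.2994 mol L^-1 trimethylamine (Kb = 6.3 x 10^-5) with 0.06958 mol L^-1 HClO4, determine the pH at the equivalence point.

5.52

n((CH3)3N) = 0.2994 x 0.01629 = 0.004877 mol; V(HClO4) at equivalence = 0.004877/0.06958 = 0.07010 L.
At equivalence the base is fully converted to (CH3)3NH+; total volume = 0.08639 L, so [(CH3)3NH+] = 0.004877/0.08639 = 0.05646 M.
Ka((CH3)3NH+) = Kw/Kb = 1.0e-14 / 6.3 x 10^-5 = 1.59e-10.
[H^+] = sqrt(Ka x [(CH3)3NH+]) = sqrt(1.59e-10 x 0.05646) = 2.99e-6 M.
pH = -log(2.99e-6) = 5.52.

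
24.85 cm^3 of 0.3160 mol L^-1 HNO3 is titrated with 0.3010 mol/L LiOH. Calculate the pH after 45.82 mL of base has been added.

12.92

n(acid) = 0.3160 x 0.02485 = 0.007853 mol; n(LiOH) added = 0.3010 x 0.04582 = 0.01379 mol.
Base is in excess by 0.01379 - 0.007853 = 0.005939 mol in a total volume of 0.07067 L.
[OH^-] = 0.005939/0.07067 = 0.08404 M, so pOH = 1.08 and pH = 14.00 - 1.08 = 12.92.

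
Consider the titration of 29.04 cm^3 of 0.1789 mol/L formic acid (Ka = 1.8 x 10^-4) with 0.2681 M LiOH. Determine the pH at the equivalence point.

8.39

n(HCOOH) = 0.1789 x 0.02904 = 0.005195 mol; V(LiOH) at equivalence = 0.005195/0.2681 = 0.01938 L.
At equivalence all the acid is converted to HCOO-; total volume = 0.02904 + 0.01938 = 0.04842 L, so [HCOO-] = 0.005195/0.04842 = 0.1073 M.
Kb = Kw/Ka = 1.0e-14 / 1.8 x 10^-4 = 5.56e-11.
[OH^-] = sqrt(Kb x [HCOO-]) = sqrt(5.56e-11 x 0.1073) = 2.44e-6 M.
pOH = 5.61, so pH = 14.00 - 5.61 = 8.39.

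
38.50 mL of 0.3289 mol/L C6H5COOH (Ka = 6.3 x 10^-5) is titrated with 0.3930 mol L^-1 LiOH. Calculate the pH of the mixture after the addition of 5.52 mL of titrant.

Initial n(C6H5COOH) = 0.3289 x 0.03850 = 0.01266 mol.
n(LiOH) added = 0.3930 x 0.005520 = 0.002169 mol, converting that many moles of C6H5COOH to C6H5COO-.
Remaining n(C6H5COOH) = 0.01049 mol; n(C6H5COO-) = 0.002169 mol.
By Henderson-Hasselbalch, pH = pKa + log([A^-]/[HA]) = 4.20 + log(0.002169/0.01049) = 4.20 + (-0.68) = 3.52.

3.52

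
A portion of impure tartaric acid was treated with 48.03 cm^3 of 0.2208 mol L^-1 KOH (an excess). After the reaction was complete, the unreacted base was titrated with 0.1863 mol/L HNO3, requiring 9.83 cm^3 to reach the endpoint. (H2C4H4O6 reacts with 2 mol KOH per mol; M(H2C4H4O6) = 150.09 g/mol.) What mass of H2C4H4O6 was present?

0.658 g

Total n(KOH) added = 0.2208 x 0.04803 = 0.01061 mol.
n(HNO3) used = 0.1863 x 0.009830 = 0.001831 mol, which equals the excess n(KOH).
So n(KOH) consumed by the sample = 0.01061 - 0.001831 = 0.008774 mol.
n(H2C4H4O6) = 0.008774 / 2 = 0.004387 mol.
mass = 0.004387 mol x 150.09 g/mol = 0.658 g.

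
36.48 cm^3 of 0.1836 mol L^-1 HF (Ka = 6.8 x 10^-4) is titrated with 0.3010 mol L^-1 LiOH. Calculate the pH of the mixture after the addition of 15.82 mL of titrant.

3.56

Initial n(HF) = 0.1836 x 0.03648 = 0.006698 mol.
n(LiOH) added = 0.3010 x 0.01582 = 0.004762 mol, converting that many moles of HF to F-.
Remaining n(HF) = 0.001936 mol; n(F-) = 0.004762 mol.
By Henderson-Hasselbalch, pH = pKa + log([A^-]/[HA]) = 3.17 + log(0.004762/0.001936) = 3.17 + (+0.39) = 3.56.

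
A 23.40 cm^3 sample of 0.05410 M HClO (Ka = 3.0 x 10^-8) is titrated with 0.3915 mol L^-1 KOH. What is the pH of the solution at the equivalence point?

10.10

n(HClO) = 0.05410 x 0.02340 = 0.001266 mol; V(KOH) at equivalence = 0.001266/0.3915 = 0.003234 L.
At equivalence all the acid is converted to ClO-; total volume = 0.02340 + 0.003234 = 0.02663 L, so [ClO-] = 0.001266/0.02663 = 0.04753 M.
Kb = Kw/Ka = 1.0e-14 / 3.0 x 10^-8 = 3.33e-7.
[OH^-] = sqrt(Kb x [ClO-]) = sqrt(3.33e-7 x 0.04753) = 0.000126 M.
pOH = 3.90, so pH = 14.00 - 3.90 = 10.10.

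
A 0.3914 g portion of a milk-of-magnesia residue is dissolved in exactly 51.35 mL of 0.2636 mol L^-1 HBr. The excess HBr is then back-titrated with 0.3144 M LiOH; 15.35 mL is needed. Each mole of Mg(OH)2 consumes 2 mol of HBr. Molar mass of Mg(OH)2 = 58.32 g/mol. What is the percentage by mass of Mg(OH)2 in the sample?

Total n(HBr) added = 0.2636 x 0.05135 = 0.01354 mol.
n(LiOH) used = 0.3144 x 0.01535 = 0.004826 mol, which equals the excess n(HBr).
So n(HBr) consumed by the sample = 0.01354 - 0.004826 = 0.008710 mol.
n(Mg(OH)2) = 0.008710 / 2 = 0.004355 mol.
mass Mg(OH)2 = 0.004355 x 58.32 = 0.2540 g, so %Mg(OH)2 = 0.2540/0.3914 x 100 = 64.9%.

64.9%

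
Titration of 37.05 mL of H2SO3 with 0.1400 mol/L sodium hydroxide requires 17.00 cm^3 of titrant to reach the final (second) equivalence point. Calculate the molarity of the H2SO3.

0.0321 M

n(NaOH) = 0.1400 x 0.01700 = 0.002380 mol.
At the final (second) equivalence point, 2 mol OH^- react per mol H2SO3, so n(H2SO3) = 0.002380 / 2 = 0.001190 mol.
[H2SO3] = 0.001190 / 0.03705 L = 0.0321 M.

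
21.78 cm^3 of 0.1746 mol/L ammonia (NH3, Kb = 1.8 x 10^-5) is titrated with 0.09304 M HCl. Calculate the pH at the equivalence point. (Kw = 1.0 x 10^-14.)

n(NH3) = 0.1746 x 0.02178 = 0.003803 mol; V(HCl) at equivalence = 0.003803/0.09304 = 0.04087 L.
At equivalence the base is fully converted to NH4+; total volume = 0.06265 L, so [NH4+] = 0.003803/0.06265 = 0.06070 M.
Ka(NH4+) = Kw/Kb = 1.0e-14 / 1.8 x 10^-5 = 5.56e-10.
[H^+] = sqrt(Ka x [NH4+]) = sqrt(5.56e-10 x 0.06070) = 5.81e-6 M.
pH = -log(5.81e-6) = 5.24.

5.24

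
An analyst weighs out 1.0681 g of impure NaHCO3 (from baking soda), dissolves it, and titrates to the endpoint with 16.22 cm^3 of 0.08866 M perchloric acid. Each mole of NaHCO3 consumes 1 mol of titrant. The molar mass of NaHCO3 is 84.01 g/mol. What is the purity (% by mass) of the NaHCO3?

n(HClO4) = 0.08866 x 0.01622 = 0.001438 mol.
n(NaHCO3) = 0.001438 / 1 = 0.001438 mol.
mass of NaHCO3 = 0.001438 x 84.01 = 0.1208 g.
% purity = 0.1208 / 1.0681 x 100 = 11.3%.

11.3%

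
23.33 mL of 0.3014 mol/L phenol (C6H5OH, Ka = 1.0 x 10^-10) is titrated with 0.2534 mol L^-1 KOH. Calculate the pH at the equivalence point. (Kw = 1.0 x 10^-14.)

11.57

n(C6H5OH) = 0.3014 x 0.02333 = 0.007032 mol; V(KOH) at equivalence = 0.007032/0.2534 = 0.02775 L.
At equivalence all the acid is converted to C6H5O-; total volume = 0.02333 + 0.02775 = 0.05108 L, so [C6H5O-] = 0.007032/0.05108 = 0.1377 M.
Kb = Kw/Ka = 1.0e-14 / 1.0 x 10^-10 = 0.000100.
[OH^-] = sqrt(Kb x [C6H5O-]) = sqrt(0.000100 x 0.1377) = 0.00371 M.
pOH = 2.43, so pH = 14.00 - 2.43 = 11.57.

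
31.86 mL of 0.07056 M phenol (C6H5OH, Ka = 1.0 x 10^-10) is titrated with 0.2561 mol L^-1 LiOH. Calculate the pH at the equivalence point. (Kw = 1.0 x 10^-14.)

n(C6H5OH) = 0.07056 x 0.03186 = 0.002248 mol; V(LiOH) at equivalence = 0.002248/0.2561 = 0.008778 L.
At equivalence all the acid is converted to C6H5O-; total volume = 0.03186 + 0.008778 = 0.04064 L, so [C6H5O-] = 0.002248/0.04064 = 0.05532 M.
Kb = Kw/Ka = 1.0e-14 / 1.0 x 10^-10 = 0.000100.
[OH^-] = sqrt(Kb x [C6H5O-]) = sqrt(0.000100 x 0.05532) = 0.00235 M.
pOH = 2.63, so pH = 14.00 - 2.63 = 11.37.

11.37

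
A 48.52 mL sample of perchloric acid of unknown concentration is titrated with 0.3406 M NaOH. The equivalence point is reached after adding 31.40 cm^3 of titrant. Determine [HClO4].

0.220 M

n(NaOH) delivered = 0.3406 x 0.03140 = 0.01069 mol.
For a 1:1 reaction, n(HClO4) = 0.01069 mol.
[HClO4] = 0.01069 mol / 0.04852 L = 0.220 M.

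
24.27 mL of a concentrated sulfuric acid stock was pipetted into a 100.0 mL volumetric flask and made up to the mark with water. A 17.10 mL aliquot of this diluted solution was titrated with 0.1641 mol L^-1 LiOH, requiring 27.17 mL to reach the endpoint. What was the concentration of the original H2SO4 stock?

n(LiOH) = 0.1641 x 0.02717 = 0.004459 mol.
n(H2SO4) in the aliquot = 0.004459 x 1/2 = 0.002229 mol.
[diluted H2SO4] = 0.002229 / 0.01710 = 0.1304 M.
Dilution factor = 100.0/24.27 = 4.120, so [stock] = 0.1304 x 4.120 = 0.537 M.

0.537 M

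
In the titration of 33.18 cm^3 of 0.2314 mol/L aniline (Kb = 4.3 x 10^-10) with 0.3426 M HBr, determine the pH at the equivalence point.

n(C6H5NH2) = 0.2314 x 0.03318 = 0.007678 mol; V(HBr) at equivalence = 0.007678/0.3426 = 0.02241 L.
At equivalence the base is fully converted to C6H5NH3+; total volume = 0.05559 L, so [C6H5NH3+] = 0.007678/0.05559 = 0.1381 M.
Ka(C6H5NH3+) = Kw/Kb = 1.0e-14 / 4.3 x 10^-10 = 2.33e-5.
[H^+] = sqrt(Ka x [C6H5NH3+]) = sqrt(2.33e-5 x 0.1381) = 0.00179 M.
pH = -log(0.00179) = 2.75.

2.75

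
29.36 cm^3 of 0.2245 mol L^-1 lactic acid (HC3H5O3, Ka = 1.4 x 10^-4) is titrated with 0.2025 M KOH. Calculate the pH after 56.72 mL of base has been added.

n(acid) = 0.2245 x 0.02936 = 0.006591 mol; n(KOH) added = 0.2025 x 0.05672 = 0.01149 mol.
Base is in excess by 0.01149 - 0.006591 = 0.004894 mol in a total volume of 0.08608 L.
[OH^-] = 0.004894/0.08608 = 0.05686 M, so pOH = 1.25 and pH = 14.00 - 1.25 = 12.75.

12.75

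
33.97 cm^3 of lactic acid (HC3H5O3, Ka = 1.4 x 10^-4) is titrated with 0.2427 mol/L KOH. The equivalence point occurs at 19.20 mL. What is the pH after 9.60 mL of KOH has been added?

3.85

9.60 mL is exactly half the equivalence volume (19.20/2), i.e. the half-equivalence point.
There, n(HA) = n(A^-), so pH = pKa = -log(1.4 x 10^-4) = 3.85.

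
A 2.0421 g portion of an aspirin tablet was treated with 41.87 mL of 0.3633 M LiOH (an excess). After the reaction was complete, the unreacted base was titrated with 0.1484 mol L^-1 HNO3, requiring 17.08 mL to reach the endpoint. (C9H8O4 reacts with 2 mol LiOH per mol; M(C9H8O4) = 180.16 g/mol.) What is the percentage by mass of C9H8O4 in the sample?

Total n(LiOH) added = 0.3633 x 0.04187 = 0.01521 mol.
n(HNO3) used = 0.1484 x 0.01708 = 0.002535 mol, which equals the excess n(LiOH).
So n(LiOH) consumed by the sample = 0.01521 - 0.002535 = 0.01268 mol.
n(C9H8O4) = 0.01268 / 2 = 0.006338 mol.
mass C9H8O4 = 0.006338 x 180.16 = 1.142 g, so %C9H8O4 = 1.142/2.0421 x 100 = 55.9%.

55.9%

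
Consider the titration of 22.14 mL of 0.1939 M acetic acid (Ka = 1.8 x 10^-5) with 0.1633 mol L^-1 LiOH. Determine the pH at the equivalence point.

n(CH3COOH) = 0.1939 x 0.02214 = 0.004293 mol; V(LiOH) at equivalence = 0.004293/0.1633 = 0.02629 L.
At equivalence all the acid is converted to CH3COO-; total volume = 0.02214 + 0.02629 = 0.04843 L, so [CH3COO-] = 0.004293/0.04843 = 0.08864 M.
Kb = Kw/Ka = 1.0e-14 / 1.8 x 10^-5 = 5.56e-10.
[OH^-] = sqrt(Kb x [CH3COO-]) = sqrt(5.56e-10 x 0.08864) = 7.02e-6 M.
pOH = 5.15, so pH = 14.00 - 5.15 = 8.85.

8.85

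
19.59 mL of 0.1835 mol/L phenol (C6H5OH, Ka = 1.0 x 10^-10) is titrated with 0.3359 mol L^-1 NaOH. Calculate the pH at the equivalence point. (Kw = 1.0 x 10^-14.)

n(C6H5OH) = 0.1835 x 0.01959 = 0.003595 mol; V(NaOH) at equivalence = 0.003595/0.3359 = 0.01070 L.
At equivalence all the acid is converted to C6H5O-; total volume = 0.01959 + 0.01070 = 0.03029 L, so [C6H5O-] = 0.003595/0.03029 = 0.1187 M.
Kb = Kw/Ka = 1.0e-14 / 1.0 x 10^-10 = 0.000100.
[OH^-] = sqrt(Kb x [C6H5O-]) = sqrt(0.000100 x 0.1187) = 0.00344 M.
pOH = 2.46, so pH = 14.00 - 2.46 = 11.54.

11.54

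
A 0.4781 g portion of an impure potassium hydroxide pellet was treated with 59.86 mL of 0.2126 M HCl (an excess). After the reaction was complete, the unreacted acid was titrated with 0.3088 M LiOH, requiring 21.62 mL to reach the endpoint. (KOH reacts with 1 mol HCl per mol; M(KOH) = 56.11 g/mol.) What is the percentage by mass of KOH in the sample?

71.0%

Total n(HCl) added = 0.2126 x 0.05986 = 0.01273 mol.
n(LiOH) used = 0.3088 x 0.02162 = 0.006676 mol, which equals the excess n(HCl).
So n(HCl) consumed by the sample = 0.01273 - 0.006676 = 0.006050 mol.
n(KOH) = 0.006050 / 1 = 0.006050 mol.
mass KOH = 0.006050 x 56.11 = 0.3395 g, so %KOH = 0.3395/0.4781 x 100 = 71.0%.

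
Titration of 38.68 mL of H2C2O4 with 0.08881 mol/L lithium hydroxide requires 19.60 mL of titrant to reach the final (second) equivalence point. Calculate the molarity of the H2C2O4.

0.0225 M

n(LiOH) = 0.08881 x 0.01960 = 0.001741 mol.
At the final (second) equivalence point, 2 mol OH^- react per mol H2C2O4, so n(H2C2O4) = 0.001741 / 2 = 0.0008703 mol.
[H2C2O4] = 0.0008703 / 0.03868 L = 0.0225 M.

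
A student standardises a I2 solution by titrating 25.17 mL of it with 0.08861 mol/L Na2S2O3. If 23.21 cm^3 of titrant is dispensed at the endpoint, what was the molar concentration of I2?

n(Na2S2O3) = 0.08861 x 0.02321 = 0.002057 mol.
From the balanced equation, 2 mol Na2S2O3 reacts with 1 mol I2, so n(I2) = 0.002057 x 1/2 = 0.001028 mol.
[I2] = 0.001028 / 0.02517 L = 0.0409 M.

0.0409 M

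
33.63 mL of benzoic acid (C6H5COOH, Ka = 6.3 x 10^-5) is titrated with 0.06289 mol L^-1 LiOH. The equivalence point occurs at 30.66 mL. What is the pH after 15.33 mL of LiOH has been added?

15.33 mL is exactly half the equivalence volume (30.66/2), i.e. the half-equivalence point.
There, n(HA) = n(A^-), so pH = pKa = -log(6.3 x 10^-5) = 4.20.

4.20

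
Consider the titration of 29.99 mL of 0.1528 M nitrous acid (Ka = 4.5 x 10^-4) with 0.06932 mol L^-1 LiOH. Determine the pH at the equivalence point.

8.01

n(HNO2) = 0.1528 x 0.02999 = 0.004582 mol; V(LiOH) at equivalence = 0.004582/0.06932 = 0.06611 L.
At equivalence all the acid is converted to NO2-; total volume = 0.02999 + 0.06611 = 0.09610 L, so [NO2-] = 0.004582/0.09610 = 0.04769 M.
Kb = Kw/Ka = 1.0e-14 / 4.5 x 10^-4 = 2.22e-11.
[OH^-] = sqrt(Kb x [NO2-]) = sqrt(2.22e-11 x 0.04769) = 1.03e-6 M.
pOH = 5.99, so pH = 14.00 - 5.99 = 8.01.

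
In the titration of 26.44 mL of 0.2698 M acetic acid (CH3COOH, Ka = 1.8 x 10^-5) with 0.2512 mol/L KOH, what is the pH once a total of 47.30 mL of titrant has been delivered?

12.81

n(acid) = 0.2698 x 0.02644 = 0.007134 mol; n(KOH) added = 0.2512 x 0.04730 = 0.01188 mol.
Base is in excess by 0.01188 - 0.007134 = 0.004748 mol in a total volume of 0.07374 L.
[OH^-] = 0.004748/0.07374 = 0.06439 M, so pOH = 1.19 and pH = 14.00 - 1.19 = 12.81.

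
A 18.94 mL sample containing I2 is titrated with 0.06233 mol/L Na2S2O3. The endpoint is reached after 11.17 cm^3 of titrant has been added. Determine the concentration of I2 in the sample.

0.0184 M

n(Na2S2O3) = 0.06233 x 0.01117 = 0.0006962 mol.
From the balanced equation, 2 mol Na2S2O3 reacts with 1 mol I2, so n(I2) = 0.0006962 x 1/2 = 0.0003481 mol.
[I2] = 0.0003481 / 0.01894 L = 0.0184 M.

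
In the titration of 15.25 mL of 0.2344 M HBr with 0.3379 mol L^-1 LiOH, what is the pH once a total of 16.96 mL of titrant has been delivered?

12.83

n(acid) = 0.2344 x 0.01525 = 0.003575 mol; n(LiOH) added = 0.3379 x 0.01696 = 0.005731 mol.
Base is in excess by 0.005731 - 0.003575 = 0.002156 mol in a total volume of 0.03221 L.
[OH^-] = 0.002156/0.03221 = 0.06694 M, so pOH = 1.17 and pH = 14.00 - 1.17 = 12.83.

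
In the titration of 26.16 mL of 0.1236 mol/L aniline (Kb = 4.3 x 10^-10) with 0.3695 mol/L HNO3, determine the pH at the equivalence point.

2.83

n(C6H5NH2) = 0.1236 x 0.02616 = 0.003233 mol; V(HNO3) at equivalence = 0.003233/0.3695 = 0.008751 L.
At equivalence the base is fully converted to C6H5NH3+; total volume = 0.03491 L, so [C6H5NH3+] = 0.003233/0.03491 = 0.09262 M.
Ka(C6H5NH3+) = Kw/Kb = 1.0e-14 / 4.3 x 10^-10 = 2.33e-5.
[H^+] = sqrt(Ka x [C6H5NH3+]) = sqrt(2.33e-5 x 0.09262) = 0.00147 M.
pH = -log(0.00147) = 2.83.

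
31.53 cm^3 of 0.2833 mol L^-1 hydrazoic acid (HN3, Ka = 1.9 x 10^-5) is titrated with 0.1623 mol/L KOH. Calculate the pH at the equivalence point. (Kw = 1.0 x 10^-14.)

8.87

n(HN3) = 0.2833 x 0.03153 = 0.008932 mol; V(KOH) at equivalence = 0.008932/0.1623 = 0.05504 L.
At equivalence all the acid is converted to N3-; total volume = 0.03153 + 0.05504 = 0.08657 L, so [N3-] = 0.008932/0.08657 = 0.1032 M.
Kb = Kw/Ka = 1.0e-14 / 1.9 x 10^-5 = 5.26e-10.
[OH^-] = sqrt(Kb x [N3-]) = sqrt(5.26e-10 x 0.1032) = 7.37e-6 M.
pOH = 5.13, so pH = 14.00 - 5.13 = 8.87.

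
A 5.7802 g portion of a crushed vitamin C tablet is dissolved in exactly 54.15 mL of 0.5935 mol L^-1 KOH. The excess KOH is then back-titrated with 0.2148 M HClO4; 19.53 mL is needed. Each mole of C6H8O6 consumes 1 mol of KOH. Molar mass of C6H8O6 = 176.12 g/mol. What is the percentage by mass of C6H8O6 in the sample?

Total n(KOH) added = 0.5935 x 0.05415 = 0.03214 mol.
n(HClO4) used = 0.2148 x 0.01953 = 0.004195 mol, which equals the excess n(KOH).
So n(KOH) consumed by the sample = 0.03214 - 0.004195 = 0.02794 mol.
n(C6H8O6) = 0.02794 / 1 = 0.02794 mol.
mass C6H8O6 = 0.02794 x 176.12 = 4.921 g, so %C6H8O6 = 4.921/5.7802 x 100 = 85.1%.

85.1%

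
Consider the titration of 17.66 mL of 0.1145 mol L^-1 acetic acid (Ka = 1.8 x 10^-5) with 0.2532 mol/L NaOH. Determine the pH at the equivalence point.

n(CH3COOH) = 0.1145 x 0.01766 = 0.002022 mol; V(NaOH) at equivalence = 0.002022/0.2532 = 0.007986 L.
At equivalence all the acid is converted to CH3COO-; total volume = 0.01766 + 0.007986 = 0.02565 L, so [CH3COO-] = 0.002022/0.02565 = 0.07885 M.
Kb = Kw/Ka = 1.0e-14 / 1.8 x 10^-5 = 5.56e-10.
[OH^-] = sqrt(Kb x [CH3COO-]) = sqrt(5.56e-10 x 0.07885) = 6.62e-6 M.
pOH = 5.18, so pH = 14.00 - 5.18 = 8.82.

8.82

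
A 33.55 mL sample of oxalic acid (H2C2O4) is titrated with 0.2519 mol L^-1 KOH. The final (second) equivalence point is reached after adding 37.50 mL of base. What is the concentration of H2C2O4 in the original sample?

0.141 M

n(KOH) = 0.2519 x 0.03750 = 0.009446 mol.
At the final (second) equivalence point, 2 mol OH^- react per mol H2C2O4, so n(H2C2O4) = 0.009446 / 2 = 0.004723 mol.
[H2C2O4] = 0.004723 / 0.03355 L = 0.141 M.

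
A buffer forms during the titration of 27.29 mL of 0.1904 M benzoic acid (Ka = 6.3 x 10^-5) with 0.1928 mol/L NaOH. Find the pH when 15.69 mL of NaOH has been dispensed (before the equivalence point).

Initial n(C6H5COOH) = 0.1904 x 0.02729 = 0.005196 mol.
n(NaOH) added = 0.1928 x 0.01569 = 0.003025 mol, converting that many moles of C6H5COOH to C6H5COO-.
Remaining n(C6H5COOH) = 0.002171 mol; n(C6H5COO-) = 0.003025 mol.
By Henderson-Hasselbalch, pH = pKa + log([A^-]/[HA]) = 4.20 + log(0.003025/0.002171) = 4.20 + (+0.14) = 4.34.

4.34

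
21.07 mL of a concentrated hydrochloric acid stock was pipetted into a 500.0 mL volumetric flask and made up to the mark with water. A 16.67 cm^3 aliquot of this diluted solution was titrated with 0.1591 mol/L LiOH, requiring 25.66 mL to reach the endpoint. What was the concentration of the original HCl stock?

n(LiOH) = 0.1591 x 0.02566 = 0.004083 mol.
n(HCl) in the aliquot = 0.004083 mol.
[diluted HCl] = 0.004083 / 0.01667 = 0.2449 M.
Dilution factor = 500.0/21.07 = 23.73, so [stock] = 0.2449 x 23.73 = 5.81 M.

5.81 M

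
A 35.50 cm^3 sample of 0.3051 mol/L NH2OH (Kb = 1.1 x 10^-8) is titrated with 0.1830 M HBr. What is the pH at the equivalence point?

n(NH2OH) = 0.3051 x 0.03550 = 0.01083 mol; V(HBr) at equivalence = 0.01083/0.1830 = 0.05919 L.
At equivalence the base is fully converted to NH3OH+; total volume = 0.09469 L, so [NH3OH+] = 0.01083/0.09469 = 0.1144 M.
Ka(NH3OH+) = Kw/Kb = 1.0e-14 / 1.1 x 10^-8 = 9.09e-7.
[H^+] = sqrt(Ka x [NH3OH+]) = sqrt(9.09e-7 x 0.1144) = 0.000322 M.
pH = -log(0.000322) = 3.49.

3.49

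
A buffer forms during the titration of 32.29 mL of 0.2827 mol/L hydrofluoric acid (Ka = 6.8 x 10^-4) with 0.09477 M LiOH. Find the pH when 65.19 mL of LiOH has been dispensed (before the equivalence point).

3.49

Initial n(HF) = 0.2827 x 0.03229 = 0.009128 mol.
n(LiOH) added = 0.09477 x 0.06519 = 0.006178 mol, converting that many moles of HF to F-.
Remaining n(HF) = 0.002950 mol; n(F-) = 0.006178 mol.
By Henderson-Hasselbalch, pH = pKa + log([A^-]/[HA]) = 3.17 + log(0.006178/0.002950) = 3.17 + (+0.32) = 3.49.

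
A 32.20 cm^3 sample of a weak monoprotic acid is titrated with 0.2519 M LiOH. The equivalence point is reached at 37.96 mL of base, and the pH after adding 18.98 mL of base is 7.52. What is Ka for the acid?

18.98 mL is half of the equivalence volume, so this is the half-equivalence point where [HA] = [A^-].
At half-equivalence pH = pKa, so pKa = 7.52.
Ka = 10^(-7.52) = 3.0 x 10^-8.

3.0 x 10^-8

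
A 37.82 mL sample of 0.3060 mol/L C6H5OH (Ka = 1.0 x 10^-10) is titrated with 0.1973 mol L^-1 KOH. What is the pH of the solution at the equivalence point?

11.54

n(C6H5OH) = 0.3060 x 0.03782 = 0.01157 mol; V(KOH) at equivalence = 0.01157/0.1973 = 0.05866 L.
At equivalence all the acid is converted to C6H5O-; total volume = 0.03782 + 0.05866 = 0.09648 L, so [C6H5O-] = 0.01157/0.09648 = 0.1200 M.
Kb = Kw/Ka = 1.0e-14 / 1.0 x 10^-10 = 0.000100.
[OH^-] = sqrt(Kb x [C6H5O-]) = sqrt(0.000100 x 0.1200) = 0.00346 M.
pOH = 2.46, so pH = 14.00 - 2.46 = 11.54.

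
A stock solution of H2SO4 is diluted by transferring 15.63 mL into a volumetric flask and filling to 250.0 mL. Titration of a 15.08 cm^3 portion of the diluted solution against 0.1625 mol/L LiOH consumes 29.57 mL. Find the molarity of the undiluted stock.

n(LiOH) = 0.1625 x 0.02957 = 0.004805 mol.
n(H2SO4) in the aliquot = 0.004805 x 1/2 = 0.002403 mol.
[diluted H2SO4] = 0.002403 / 0.01508 = 0.1593 M.
Dilution factor = 250.0/15.63 = 15.99, so [stock] = 0.1593 x 15.99 = 2.55 M.

2.55 M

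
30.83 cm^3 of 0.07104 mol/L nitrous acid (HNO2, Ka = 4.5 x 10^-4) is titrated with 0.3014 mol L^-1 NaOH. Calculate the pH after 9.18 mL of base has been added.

12.16

n(acid) = 0.07104 x 0.03083 = 0.002190 mol; n(NaOH) added = 0.3014 x 0.009180 = 0.002767 mol.
Base is in excess by 0.002767 - 0.002190 = 0.0005767 mol in a total volume of 0.04001 L.
[OH^-] = 0.0005767/0.04001 = 0.01441 M, so pOH = 1.84 and pH = 14.00 - 1.84 = 12.16.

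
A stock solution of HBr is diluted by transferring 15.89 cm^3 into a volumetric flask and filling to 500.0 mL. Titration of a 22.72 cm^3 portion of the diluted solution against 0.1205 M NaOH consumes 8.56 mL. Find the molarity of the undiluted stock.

n(NaOH) = 0.1205 x 0.008560 = 0.001031 mol.
n(HBr) in the aliquot = 0.001031 mol.
[diluted HBr] = 0.001031 / 0.02272 = 0.04540 M.
Dilution factor = 500.0/15.89 = 31.47, so [stock] = 0.04540 x 31.47 = 1.43 M.

1.43 M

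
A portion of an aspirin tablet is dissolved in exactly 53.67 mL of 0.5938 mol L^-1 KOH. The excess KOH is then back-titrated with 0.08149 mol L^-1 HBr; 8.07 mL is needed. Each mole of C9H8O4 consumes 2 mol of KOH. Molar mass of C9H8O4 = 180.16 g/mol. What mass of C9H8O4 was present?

2.81 g

Total n(KOH) added = 0.5938 x 0.05367 = 0.03187 mol.
n(HBr) used = 0.08149 x 0.008070 = 0.0006576 mol, which equals the excess n(KOH).
So n(KOH) consumed by the sample = 0.03187 - 0.0006576 = 0.03121 mol.
n(C9H8O4) = 0.03121 / 2 = 0.01561 mol.
mass = 0.01561 mol x 180.16 g/mol = 2.81 g.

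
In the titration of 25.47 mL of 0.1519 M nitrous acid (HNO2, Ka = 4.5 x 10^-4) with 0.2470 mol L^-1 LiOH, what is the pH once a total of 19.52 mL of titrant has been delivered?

n(acid) = 0.1519 x 0.02547 = 0.003869 mol; n(LiOH) added = 0.2470 x 0.01952 = 0.004821 mol.
Base is in excess by 0.004821 - 0.003869 = 0.0009525 mol in a total volume of 0.04499 L.
[OH^-] = 0.0009525/0.04499 = 0.02117 M, so pOH = 1.67 and pH = 14.00 - 1.67 = 12.33.

12.33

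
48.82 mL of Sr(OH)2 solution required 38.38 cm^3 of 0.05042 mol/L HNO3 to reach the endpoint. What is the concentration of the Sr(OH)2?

0.0198 M

n(HNO3) delivered = 0.05042 x 0.03838 = 0.001935 mol.
The reaction is 1 Sr(OH)2 + 2 HNO3, so n(Sr(OH)2) = 0.001935 x 1/2 = 0.0009676 mol.
[Sr(OH)2] = 0.0009676 mol / 0.04882 L = 0.0198 M.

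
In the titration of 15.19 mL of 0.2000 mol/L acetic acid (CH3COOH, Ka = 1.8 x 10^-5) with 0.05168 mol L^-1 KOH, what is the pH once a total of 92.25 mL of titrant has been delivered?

n(acid) = 0.2000 x 0.01519 = 0.003038 mol; n(KOH) added = 0.05168 x 0.09225 = 0.004767 mol.
Base is in excess by 0.004767 - 0.003038 = 0.001729 mol in a total volume of 0.1074 L.
[OH^-] = 0.001729/0.1074 = 0.01610 M, so pOH = 1.79 and pH = 14.00 - 1.79 = 12.21.

12.21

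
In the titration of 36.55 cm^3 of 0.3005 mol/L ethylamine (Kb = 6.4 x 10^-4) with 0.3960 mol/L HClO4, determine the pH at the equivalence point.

n(C2H5NH2) = 0.3005 x 0.03655 = 0.01098 mol; V(HClO4) at equivalence = 0.01098/0.3960 = 0.02774 L.
At equivalence the base is fully converted to C2H5NH3+; total volume = 0.06429 L, so [C2H5NH3+] = 0.01098/0.06429 = 0.1709 M.
Ka(C2H5NH3+) = Kw/Kb = 1.0e-14 / 6.4 x 10^-4 = 1.56e-11.
[H^+] = sqrt(Ka x [C2H5NH3+]) = sqrt(1.56e-11 x 0.1709) = 1.63e-6 M.
pH = -log(1.63e-6) = 5.79.

5.79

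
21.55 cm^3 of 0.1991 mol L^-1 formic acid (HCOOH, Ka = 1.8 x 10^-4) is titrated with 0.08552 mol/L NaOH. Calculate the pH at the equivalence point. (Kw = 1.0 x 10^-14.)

n(HCOOH) = 0.1991 x 0.02155 = 0.004291 mol; V(NaOH) at equivalence = 0.004291/0.08552 = 0.05017 L.
At equivalence all the acid is converted to HCOO-; total volume = 0.02155 + 0.05017 = 0.07172 L, so [HCOO-] = 0.004291/0.07172 = 0.05982 M.
Kb = Kw/Ka = 1.0e-14 / 1.8 x 10^-4 = 5.56e-11.
[OH^-] = sqrt(Kb x [HCOO-]) = sqrt(5.56e-11 x 0.05982) = 1.82e-6 M.
pOH = 5.74, so pH = 14.00 - 5.74 = 8.26.

8.26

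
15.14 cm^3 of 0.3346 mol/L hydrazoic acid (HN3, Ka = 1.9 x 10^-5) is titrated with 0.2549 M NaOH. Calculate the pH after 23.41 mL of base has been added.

n(acid) = 0.3346 x 0.01514 = 0.005066 mol; n(NaOH) added = 0.2549 x 0.02341 = 0.005967 mol.
Base is in excess by 0.005967 - 0.005066 = 0.0009014 mol in a total volume of 0.03855 L.
[OH^-] = 0.0009014/0.03855 = 0.02338 M, so pOH = 1.63 and pH = 14.00 - 1.63 = 12.37.

12.37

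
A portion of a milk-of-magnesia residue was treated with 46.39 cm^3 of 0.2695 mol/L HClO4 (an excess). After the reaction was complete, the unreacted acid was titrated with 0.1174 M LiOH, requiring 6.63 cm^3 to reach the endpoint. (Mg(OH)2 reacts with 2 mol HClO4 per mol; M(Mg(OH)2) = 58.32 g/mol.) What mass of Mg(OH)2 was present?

0.342 g

Total n(HClO4) added = 0.2695 x 0.04639 = 0.01250 mol.
n(LiOH) used = 0.1174 x 0.006630 = 0.0007784 mol, which equals the excess n(HClO4).
So n(HClO4) consumed by the sample = 0.01250 - 0.0007784 = 0.01172 mol.
n(Mg(OH)2) = 0.01172 / 2 = 0.005862 mol.
mass = 0.005862 mol x 58.32 g/mol = 0.342 g.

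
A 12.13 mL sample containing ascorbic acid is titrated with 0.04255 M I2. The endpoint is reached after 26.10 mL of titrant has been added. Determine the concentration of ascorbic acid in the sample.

0.0916 M

n(I2) = 0.04255 x 0.02610 = 0.001111 mol.
From the balanced equation, 1 mol I2 reacts with 1 mol ascorbic acid, so n(ascorbic acid) = 0.001111 x 1/1 = 0.001111 mol.
[ascorbic acid] = 0.001111 / 0.01213 L = 0.0916 M.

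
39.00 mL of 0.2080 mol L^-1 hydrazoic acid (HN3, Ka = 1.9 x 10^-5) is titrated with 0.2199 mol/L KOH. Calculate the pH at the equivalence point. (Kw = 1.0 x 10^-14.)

8.88

n(HN3) = 0.2080 x 0.03900 = 0.008112 mol; V(KOH) at equivalence = 0.008112/0.2199 = 0.03689 L.
At equivalence all the acid is converted to N3-; total volume = 0.03900 + 0.03689 = 0.07589 L, so [N3-] = 0.008112/0.07589 = 0.1069 M.
Kb = Kw/Ka = 1.0e-14 / 1.9 x 10^-5 = 5.26e-10.
[OH^-] = sqrt(Kb x [N3-]) = sqrt(5.26e-10 x 0.1069) = 7.50e-6 M.
pOH = 5.12, so pH = 14.00 - 5.12 = 8.88.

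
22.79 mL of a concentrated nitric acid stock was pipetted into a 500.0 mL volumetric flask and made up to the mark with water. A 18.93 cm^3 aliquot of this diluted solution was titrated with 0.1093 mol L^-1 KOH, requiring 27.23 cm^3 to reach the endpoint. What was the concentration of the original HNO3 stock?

n(KOH) = 0.1093 x 0.02723 = 0.002976 mol.
n(HNO3) in the aliquot = 0.002976 mol.
[diluted HNO3] = 0.002976 / 0.01893 = 0.1572 M.
Dilution factor = 500.0/22.79 = 21.94, so [stock] = 0.1572 x 21.94 = 3.45 M.

3.45 M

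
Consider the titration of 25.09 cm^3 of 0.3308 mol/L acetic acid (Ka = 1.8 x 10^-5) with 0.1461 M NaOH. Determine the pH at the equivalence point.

n(CH3COOH) = 0.3308 x 0.02509 = 0.008300 mol; V(NaOH) at equivalence = 0.008300/0.1461 = 0.05681 L.
At equivalence all the acid is converted to CH3COO-; total volume = 0.02509 + 0.05681 = 0.08190 L, so [CH3COO-] = 0.008300/0.08190 = 0.1013 M.
Kb = Kw/Ka = 1.0e-14 / 1.8 x 10^-5 = 5.56e-10.
[OH^-] = sqrt(Kb x [CH3COO-]) = sqrt(5.56e-10 x 0.1013) = 7.50e-6 M.
pOH = 5.12, so pH = 14.00 - 5.12 = 8.88.

8.88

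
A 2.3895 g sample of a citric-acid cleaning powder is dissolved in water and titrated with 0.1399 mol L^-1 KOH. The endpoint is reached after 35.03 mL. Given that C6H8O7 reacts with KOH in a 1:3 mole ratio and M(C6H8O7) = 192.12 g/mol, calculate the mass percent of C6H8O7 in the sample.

13.1%

n(KOH) = 0.1399 x 0.03503 = 0.004901 mol.
n(C6H8O7) = 0.004901 / 3 = 0.001634 mol.
mass of C6H8O7 = 0.001634 x 192.12 = 0.3138 g.
% purity = 0.3138 / 2.3895 x 100 = 13.1%.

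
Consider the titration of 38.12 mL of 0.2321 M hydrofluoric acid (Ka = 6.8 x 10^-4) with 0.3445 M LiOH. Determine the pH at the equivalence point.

n(HF) = 0.2321 x 0.03812 = 0.008848 mol; V(LiOH) at equivalence = 0.008848/0.3445 = 0.02568 L.
At equivalence all the acid is converted to F-; total volume = 0.03812 + 0.02568 = 0.06380 L, so [F-] = 0.008848/0.06380 = 0.1387 M.
Kb = Kw/Ka = 1.0e-14 / 6.8 x 10^-4 = 1.47e-11.
[OH^-] = sqrt(Kb x [F-]) = sqrt(1.47e-11 x 0.1387) = 1.43e-6 M.
pOH = 5.85, so pH = 14.00 - 5.85 = 8.15.

8.15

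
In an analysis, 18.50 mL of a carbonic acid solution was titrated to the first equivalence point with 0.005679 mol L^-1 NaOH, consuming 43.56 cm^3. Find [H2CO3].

0.0134 M

n(NaOH) = 0.005679 x 0.04356 = 0.0002474 mol.
At the first equivalence point, 1 mol OH^- react per mol H2CO3, so n(H2CO3) = 0.0002474 / 1 = 0.0002474 mol.
[H2CO3] = 0.0002474 / 0.01850 L = 0.0134 M.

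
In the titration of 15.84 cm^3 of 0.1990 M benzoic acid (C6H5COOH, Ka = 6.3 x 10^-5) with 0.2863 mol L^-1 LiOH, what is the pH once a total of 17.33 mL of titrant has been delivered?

n(acid) = 0.1990 x 0.01584 = 0.003152 mol; n(LiOH) added = 0.2863 x 0.01733 = 0.004962 mol.
Base is in excess by 0.004962 - 0.003152 = 0.001809 mol in a total volume of 0.03317 L.
[OH^-] = 0.001809/0.03317 = 0.05455 M, so pOH = 1.26 and pH = 14.00 - 1.26 = 12.74.

12.74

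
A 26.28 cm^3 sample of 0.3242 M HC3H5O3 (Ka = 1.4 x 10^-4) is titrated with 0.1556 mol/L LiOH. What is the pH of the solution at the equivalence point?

8.44

n(HC3H5O3) = 0.3242 x 0.02628 = 0.008520 mol; V(LiOH) at equivalence = 0.008520/0.1556 = 0.05476 L.
At equivalence all the acid is converted to C3H5O3-; total volume = 0.02628 + 0.05476 = 0.08104 L, so [C3H5O3-] = 0.008520/0.08104 = 0.1051 M.
Kb = Kw/Ka = 1.0e-14 / 1.4 x 10^-4 = 7.14e-11.
[OH^-] = sqrt(Kb x [C3H5O3-]) = sqrt(7.14e-11 x 0.1051) = 2.74e-6 M.
pOH = 5.56, so pH = 14.00 - 5.56 = 8.44.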